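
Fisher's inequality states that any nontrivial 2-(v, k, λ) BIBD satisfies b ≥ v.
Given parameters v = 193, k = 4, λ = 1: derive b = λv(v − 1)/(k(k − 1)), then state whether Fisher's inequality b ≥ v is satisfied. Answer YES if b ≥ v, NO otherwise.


b = λv(v − 1)/(k(k − 1)) = 1·193·192/(4·3) = 37056/12 = 3088.
Compare with v = 193: b ≥ v, so Fisher's inequality holds.

YES


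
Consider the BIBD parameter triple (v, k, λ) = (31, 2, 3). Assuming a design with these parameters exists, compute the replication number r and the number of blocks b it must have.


Any 2-(v, k, λ) BIBD satisfies two necessary conditions:
  (i)  Each point sits in r blocks, and counting incidences through any fixed point gives r(k − 1) = λ(v − 1), so r = λ(v − 1)/(k − 1).
  (ii) Total incidences bk = vr, so b = vr/k.
Step 1: r = λ(v − 1)/(k − 1) = 3·(31 − 1)/(2 − 1) = 3·30/1 = 90/1 = 90.
Step 2: b = vr/k = 31·90/2 = 2790/2 = 1395.
Check integrality: r = 90 ∈ Z ✓, b = 1395 ∈ Z ✓.
(These identities are necessary conditions: they determine r and b for any design with these parameters, but do not by themselves prove that one exists.)

r = 90, b = 1395.


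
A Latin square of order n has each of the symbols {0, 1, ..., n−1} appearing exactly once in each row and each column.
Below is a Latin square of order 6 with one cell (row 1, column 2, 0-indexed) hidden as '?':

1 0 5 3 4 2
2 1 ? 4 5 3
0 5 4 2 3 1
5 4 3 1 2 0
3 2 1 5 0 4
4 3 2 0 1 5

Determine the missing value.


Row 1 contains symbols [1, 2, 3, 4, 5] — missing [0].
Column 2 contains symbols [1, 2, 3, 4, 5] — missing [0].
The missing symbol must appear in both missing sets; intersection = [0].
Therefore the hidden value is 0.

Missing value = 0.


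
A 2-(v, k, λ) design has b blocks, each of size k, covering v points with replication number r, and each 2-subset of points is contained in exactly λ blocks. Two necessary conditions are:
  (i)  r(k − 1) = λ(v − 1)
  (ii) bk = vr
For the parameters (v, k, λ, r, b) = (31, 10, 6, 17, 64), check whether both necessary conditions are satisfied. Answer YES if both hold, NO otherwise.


Condition (i): r(k − 1) = 17·9 = 153; λ(v − 1) = 6·30 = 180. Match? NO.
Condition (ii): bk = 64·10 = 640; vr = 31·17 = 527. Match? NO.
Both conditions hold? NO.

NO


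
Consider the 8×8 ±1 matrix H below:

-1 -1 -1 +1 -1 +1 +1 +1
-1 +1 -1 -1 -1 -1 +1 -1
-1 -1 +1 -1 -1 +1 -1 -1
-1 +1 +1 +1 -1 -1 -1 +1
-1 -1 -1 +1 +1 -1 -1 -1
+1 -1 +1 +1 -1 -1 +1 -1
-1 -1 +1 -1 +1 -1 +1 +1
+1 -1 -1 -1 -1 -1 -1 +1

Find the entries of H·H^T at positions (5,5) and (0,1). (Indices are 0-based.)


Row 0 of H: [-1, -1, -1, 1, -1, 1, 1, 1].
Row 1 of H: [-1, 1, -1, -1, -1, -1, 1, -1].
Row 5 of H: [1, -1, 1, 1, -1, -1, 1, -1].
(H·H^T)[5][5] = Σ_j H[5][j]·H[5][j] = (1)² + (-1)² + (1)² + (1)² + (-1)² + (-1)² + (1)² + (-1)² = 1 + 1 + 1 + 1 + 1 + 1 + 1 + 1 = 8.
(H·H^T)[0][1] = Σ_j H[0][j]·H[1][j] = (-1)·(-1) + (-1)·(1) + (-1)·(-1) + (1)·(-1) + (-1)·(-1) + (1)·(-1) + (1)·(1) + (1)·(-1) = 1 + -1 + 1 + -1 + 1 + -1 + 1 + -1 = 0.
So rows 0 and 1 are orthogonal; the diagonal entry equals n = 8.

(5,5) entry = 8; (0,1) entry = 0.


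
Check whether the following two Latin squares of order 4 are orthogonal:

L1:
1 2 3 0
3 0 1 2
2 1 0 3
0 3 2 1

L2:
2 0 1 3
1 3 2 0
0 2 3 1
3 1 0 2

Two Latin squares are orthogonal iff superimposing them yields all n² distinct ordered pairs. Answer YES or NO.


Form the n² = 16 superimposed pairs (L1[i][j], L2[i][j]), row by row (rows and columns indexed from 0):
row 0: (1,2) (2,0) (3,1) (0,3)
row 1: (3,1) (0,3) (1,2) (2,0)
row 2: (2,0) (1,2) (0,3) (3,1)
row 3: (0,3) (3,1) (2,0) (1,2)
Orthogonality requires all 16 pairs distinct.
But the pair (3,1) repeats: cell (0,2) has L1 = 3, L2 = 1, and cell (1,0) has L1 = 3, L2 = 1.
A repeated pair means some other pair never occurs (only 4 distinct pairs out of 16), so the squares are not orthogonal.
Conclusion: NO.

NO


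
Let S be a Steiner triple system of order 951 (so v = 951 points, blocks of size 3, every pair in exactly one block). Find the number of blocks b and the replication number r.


An STS(v) is a 2-(v, 3, 1) BIBD: block size k = 3, λ = 1.
Replication: r(k − 1) = λ(v − 1) ⇒ r·2 = 951 − 1 = 950 ⇒ r = 475.
Block count: bk = vr ⇒ b·3 = 951·475 = 451725 ⇒ b = 150575.
(Check via b = v(v − 1)/6 = 951·950/6 = 903450/6 = 150575.)

r = 475, b = 150575.


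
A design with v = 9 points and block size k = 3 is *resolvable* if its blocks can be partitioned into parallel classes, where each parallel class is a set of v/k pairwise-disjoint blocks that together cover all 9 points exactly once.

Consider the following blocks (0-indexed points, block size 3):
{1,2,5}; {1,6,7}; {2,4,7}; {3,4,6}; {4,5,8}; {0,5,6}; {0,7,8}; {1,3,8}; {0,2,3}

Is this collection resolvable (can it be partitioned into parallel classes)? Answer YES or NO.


v = 9, block size k = 3, number of blocks = 9.
For resolvability, blocks must partition into parallel classes of size v/k = 3.
Total blocks must therefore be a multiple of 3: 9 = 3·3 + 0 ⇒ divisible ✓.
Greedy packing gives 3 candidate class(es). Each should be a full parallel class (size 3, covers all 9 points).
  Class 1 (3 blocks): {1,2,5}; {3,4,6}; {0,7,8}. Points covered: [0, 1, 2, 3, 4, 5, 6, 7, 8].
  Class 2 (3 blocks): {1,6,7}; {4,5,8}; {0,2,3}. Points covered: [0, 1, 2, 3, 4, 5, 6, 7, 8].
  Class 3 (3 blocks): {2,4,7}; {0,5,6}; {1,3,8}. Points covered: [0, 1, 2, 3, 4, 5, 6, 7, 8].
All classes full (size 3)? YES. All classes cover every point? YES.
Resolvable? YES.

YES


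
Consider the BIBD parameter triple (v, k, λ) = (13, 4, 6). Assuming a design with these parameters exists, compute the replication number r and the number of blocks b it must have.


Any 2-(v, k, λ) BIBD satisfies two necessary conditions:
  (i)  Each point sits in r blocks, and counting incidences through any fixed point gives r(k − 1) = λ(v − 1), so r = λ(v − 1)/(k − 1).
  (ii) Total incidences bk = vr, so b = vr/k.
Step 1: r = λ(v − 1)/(k − 1) = 6·(13 − 1)/(4 − 1) = 6·12/3 = 72/3 = 24.
Step 2: b = vr/k = 13·24/4 = 312/4 = 78.
Check integrality: r = 24 ∈ Z ✓, b = 78 ∈ Z ✓.
(These identities are necessary conditions: they determine r and b for any design with these parameters, but do not by themselves prove that one exists.)

r = 24, b = 78.


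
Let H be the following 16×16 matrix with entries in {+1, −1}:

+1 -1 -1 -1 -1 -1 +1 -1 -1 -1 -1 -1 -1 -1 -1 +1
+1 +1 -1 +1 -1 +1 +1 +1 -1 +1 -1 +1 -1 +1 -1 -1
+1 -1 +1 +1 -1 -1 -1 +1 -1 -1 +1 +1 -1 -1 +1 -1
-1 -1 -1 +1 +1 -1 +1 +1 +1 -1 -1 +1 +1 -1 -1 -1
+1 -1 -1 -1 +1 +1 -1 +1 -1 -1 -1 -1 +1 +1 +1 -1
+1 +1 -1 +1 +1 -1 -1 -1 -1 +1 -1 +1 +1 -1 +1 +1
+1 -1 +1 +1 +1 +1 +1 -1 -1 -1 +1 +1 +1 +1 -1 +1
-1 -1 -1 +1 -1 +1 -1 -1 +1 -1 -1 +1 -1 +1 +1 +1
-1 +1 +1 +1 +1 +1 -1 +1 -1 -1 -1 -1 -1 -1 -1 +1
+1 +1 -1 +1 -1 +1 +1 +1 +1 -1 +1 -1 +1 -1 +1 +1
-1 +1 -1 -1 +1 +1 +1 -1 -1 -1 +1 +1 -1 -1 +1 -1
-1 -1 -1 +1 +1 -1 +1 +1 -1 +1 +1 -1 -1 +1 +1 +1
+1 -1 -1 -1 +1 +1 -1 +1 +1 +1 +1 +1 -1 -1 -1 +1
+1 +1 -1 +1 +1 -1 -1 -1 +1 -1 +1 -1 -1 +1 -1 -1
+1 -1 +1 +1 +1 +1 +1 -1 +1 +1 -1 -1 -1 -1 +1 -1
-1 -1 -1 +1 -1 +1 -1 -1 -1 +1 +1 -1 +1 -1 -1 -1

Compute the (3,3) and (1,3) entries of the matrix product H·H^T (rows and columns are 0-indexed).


Row 1 of H: [1, 1, -1, 1, -1, 1, 1, 1, -1, 1, -1, 1, -1, 1, -1, -1].
Row 3 of H: [-1, -1, -1, 1, 1, -1, 1, 1, 1, -1, -1, 1, 1, -1, -1, -1].
(H·H^T)[3][3] = Σ_j H[3][j]·H[3][j] = (-1)² + (-1)² + (-1)² + (1)² + (1)² + (-1)² + (1)² + (1)² + (1)² + (-1)² + (-1)² + (1)² + (1)² + (-1)² + (-1)² + (-1)² = 1 + 1 + 1 + 1 + 1 + 1 + 1 + 1 + 1 + 1 + 1 + 1 + 1 + 1 + 1 + 1 = 16.
(H·H^T)[1][3] = Σ_j H[1][j]·H[3][j] = (1)·(-1) + (1)·(-1) + (-1)·(-1) + (1)·(1) + (-1)·(1) + (1)·(-1) + (1)·(1) + (1)·(1) + (-1)·(1) + (1)·(-1) + (-1)·(-1) + (1)·(1) + (-1)·(1) + (1)·(-1) + (-1)·(-1) + (-1)·(-1) = -1 + -1 + 1 + 1 + -1 + -1 + 1 + 1 + -1 + -1 + 1 + 1 + -1 + -1 + 1 + 1 = 0.
So rows 1 and 3 are orthogonal; the diagonal entry equals n = 16.

(3,3) entry = 16; (1,3) entry = 0.


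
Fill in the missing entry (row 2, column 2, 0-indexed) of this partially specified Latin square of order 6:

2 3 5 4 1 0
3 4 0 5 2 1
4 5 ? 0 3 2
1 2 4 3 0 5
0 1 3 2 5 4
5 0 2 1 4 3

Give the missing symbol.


Row 2 contains symbols [0, 2, 3, 4, 5] — missing [1].
Column 2 contains symbols [0, 2, 3, 4, 5] — missing [1].
The missing symbol must appear in both missing sets; intersection = [1].
Therefore the hidden value is 1.

Missing value = 1.


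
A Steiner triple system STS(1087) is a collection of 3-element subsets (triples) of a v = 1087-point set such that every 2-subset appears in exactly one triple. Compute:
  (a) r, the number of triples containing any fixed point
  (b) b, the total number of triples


An STS(v) is a 2-(v, 3, 1) BIBD: block size k = 3, λ = 1.
Replication: r(k − 1) = λ(v − 1) ⇒ r·2 = 1087 − 1 = 1086 ⇒ r = 543.
Block count: bk = vr ⇒ b·3 = 1087·543 = 590241 ⇒ b = 196747.
(Check via b = v(v − 1)/6 = 1087·1086/6 = 1180482/6 = 196747.)

r = 543, b = 196747.


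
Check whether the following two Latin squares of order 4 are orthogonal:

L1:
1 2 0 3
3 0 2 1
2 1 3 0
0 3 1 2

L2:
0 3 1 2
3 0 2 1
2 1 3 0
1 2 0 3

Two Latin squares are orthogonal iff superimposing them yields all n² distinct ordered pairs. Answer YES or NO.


Form the n² = 16 superimposed pairs (L1[i][j], L2[i][j]), row by row (rows and columns indexed from 0):
row 0: (1,0) (2,3) (0,1) (3,2)
row 1: (3,3) (0,0) (2,2) (1,1)
row 2: (2,2) (1,1) (3,3) (0,0)
row 3: (0,1) (3,2) (1,0) (2,3)
Orthogonality requires all 16 pairs distinct.
But the pair (2,2) repeats: cell (1,2) has L1 = 2, L2 = 2, and cell (2,0) has L1 = 2, L2 = 2.
A repeated pair means some other pair never occurs (only 8 distinct pairs out of 16), so the squares are not orthogonal.
Conclusion: NO.

NO


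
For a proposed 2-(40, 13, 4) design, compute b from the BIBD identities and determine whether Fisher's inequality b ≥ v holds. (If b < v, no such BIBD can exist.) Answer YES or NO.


b = λv(v − 1)/(k(k − 1)) = 4·40·39/(13·12) = 6240/156 = 40.
Compare with v = 40: b ≥ v, so Fisher's inequality holds.

YES


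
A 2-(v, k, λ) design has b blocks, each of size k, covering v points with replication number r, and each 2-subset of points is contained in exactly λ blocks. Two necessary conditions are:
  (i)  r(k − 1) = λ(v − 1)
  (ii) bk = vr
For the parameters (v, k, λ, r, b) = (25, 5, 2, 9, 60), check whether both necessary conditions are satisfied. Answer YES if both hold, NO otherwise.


Condition (i): r(k − 1) = 9·4 = 36; λ(v − 1) = 2·24 = 48. Match? NO.
Condition (ii): bk = 60·5 = 300; vr = 25·9 = 225. Match? NO.
Both conditions hold? NO.

NO


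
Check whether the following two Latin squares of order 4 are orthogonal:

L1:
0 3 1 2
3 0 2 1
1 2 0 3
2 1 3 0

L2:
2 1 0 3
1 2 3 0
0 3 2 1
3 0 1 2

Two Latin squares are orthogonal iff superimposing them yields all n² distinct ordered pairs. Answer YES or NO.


Form the n² = 16 superimposed pairs (L1[i][j], L2[i][j]), row by row (rows and columns indexed from 0):
row 0: (0,2) (3,1) (1,0) (2,3)
row 1: (3,1) (0,2) (2,3) (1,0)
row 2: (1,0) (2,3) (0,2) (3,1)
row 3: (2,3) (1,0) (3,1) (0,2)
Orthogonality requires all 16 pairs distinct.
But the pair (3,1) repeats: cell (0,1) has L1 = 3, L2 = 1, and cell (1,0) has L1 = 3, L2 = 1.
A repeated pair means some other pair never occurs (only 4 distinct pairs out of 16), so the squares are not orthogonal.
Conclusion: NO.

NO


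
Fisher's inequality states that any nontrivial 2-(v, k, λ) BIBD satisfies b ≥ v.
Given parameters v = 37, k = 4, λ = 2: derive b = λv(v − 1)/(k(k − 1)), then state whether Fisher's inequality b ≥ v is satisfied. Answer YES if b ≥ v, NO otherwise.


b = λv(v − 1)/(k(k − 1)) = 2·37·36/(4·3) = 2664/12 = 222.
Compare with v = 37: b ≥ v, so Fisher's inequality holds.

YES


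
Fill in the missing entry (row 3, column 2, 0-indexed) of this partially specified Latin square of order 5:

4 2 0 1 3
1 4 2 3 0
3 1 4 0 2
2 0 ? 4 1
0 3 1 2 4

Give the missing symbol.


Row 3 contains symbols [0, 1, 2, 4] — missing [3].
Column 2 contains symbols [0, 1, 2, 4] — missing [3].
The missing symbol must appear in both missing sets; intersection = [3].
Therefore the hidden value is 3.

Missing value = 3.


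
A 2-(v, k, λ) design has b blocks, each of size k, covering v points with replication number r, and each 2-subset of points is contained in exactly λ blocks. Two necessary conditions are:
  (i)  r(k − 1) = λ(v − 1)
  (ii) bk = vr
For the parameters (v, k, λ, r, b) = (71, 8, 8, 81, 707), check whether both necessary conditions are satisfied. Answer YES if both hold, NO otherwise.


Condition (i): r(k − 1) = 81·7 = 567; λ(v − 1) = 8·70 = 560. Match? NO.
Condition (ii): bk = 707·8 = 5656; vr = 71·81 = 5751. Match? NO.
Both conditions hold? NO.

NO


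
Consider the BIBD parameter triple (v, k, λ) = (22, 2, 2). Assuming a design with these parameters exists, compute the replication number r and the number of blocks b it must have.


Any 2-(v, k, λ) BIBD satisfies two necessary conditions:
  (i)  Each point sits in r blocks, and counting incidences through any fixed point gives r(k − 1) = λ(v − 1), so r = λ(v − 1)/(k − 1).
  (ii) Total incidences bk = vr, so b = vr/k.
Step 1: r = λ(v − 1)/(k − 1) = 2·(22 − 1)/(2 − 1) = 2·21/1 = 42/1 = 42.
Step 2: b = vr/k = 22·42/2 = 924/2 = 462.
Check integrality: r = 42 ∈ Z ✓, b = 462 ∈ Z ✓.
(These identities are necessary conditions: they determine r and b for any design with these parameters, but do not by themselves prove that one exists.)

r = 42, b = 462.


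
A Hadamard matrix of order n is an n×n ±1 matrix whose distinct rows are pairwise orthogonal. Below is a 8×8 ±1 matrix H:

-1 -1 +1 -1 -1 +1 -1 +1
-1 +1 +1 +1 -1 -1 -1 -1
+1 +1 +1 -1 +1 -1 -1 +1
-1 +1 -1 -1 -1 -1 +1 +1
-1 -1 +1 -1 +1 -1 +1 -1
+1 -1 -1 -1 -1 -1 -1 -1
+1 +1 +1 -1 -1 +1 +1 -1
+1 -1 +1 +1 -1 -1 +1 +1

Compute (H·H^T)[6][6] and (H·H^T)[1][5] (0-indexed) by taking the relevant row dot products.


Row 1 of H: [-1, 1, 1, 1, -1, -1, -1, -1].
Row 5 of H: [1, -1, -1, -1, -1, -1, -1, -1].
Row 6 of H: [1, 1, 1, -1, -1, 1, 1, -1].
(H·H^T)[6][6] = Σ_j H[6][j]·H[6][j] = (1)² + (1)² + (1)² + (-1)² + (-1)² + (1)² + (1)² + (-1)² = 1 + 1 + 1 + 1 + 1 + 1 + 1 + 1 = 8.
(H·H^T)[1][5] = Σ_j H[1][j]·H[5][j] = (-1)·(1) + (1)·(-1) + (1)·(-1) + (1)·(-1) + (-1)·(-1) + (-1)·(-1) + (-1)·(-1) + (-1)·(-1) = -1 + -1 + -1 + -1 + 1 + 1 + 1 + 1 = 0.
So rows 1 and 5 are orthogonal; the diagonal entry equals n = 8.

(6,6) entry = 8; (1,5) entry = 0.


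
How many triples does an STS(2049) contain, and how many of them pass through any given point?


An STS(v) is a 2-(v, 3, 1) BIBD: block size k = 3, λ = 1.
Replication: r(k − 1) = λ(v − 1) ⇒ r·2 = 2049 − 1 = 2048 ⇒ r = 1024.
Block count: b = v(v − 1)/6 = 2049·2048/6 = 4196352/6 = 699392.
(Check via bk = vr: 699392·3 = 2098176 = 2049·1024 = 2098176 ✓.)

r = 1024, b = 699392.


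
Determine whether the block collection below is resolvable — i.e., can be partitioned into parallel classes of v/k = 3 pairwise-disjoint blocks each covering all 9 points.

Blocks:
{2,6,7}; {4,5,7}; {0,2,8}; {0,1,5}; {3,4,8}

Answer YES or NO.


v = 9, block size k = 3, number of blocks = 5.
For resolvability, blocks must partition into parallel classes of size v/k = 3.
Total blocks must therefore be a multiple of 3: 5 = 3·1 + 2 ⇒ not divisible ✗.
Resolvable? NO.

NO


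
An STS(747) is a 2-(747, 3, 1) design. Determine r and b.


An STS(v) is a 2-(v, 3, 1) BIBD: block size k = 3, λ = 1.
Replication: r(k − 1) = λ(v − 1) ⇒ r·2 = 747 − 1 = 746 ⇒ r = 373.
Block count: b = v(v − 1)/6 = 747·746/6 = 557262/6 = 92877.
(Check via bk = vr: 92877·3 = 278631 = 747·373 = 278631 ✓.)

r = 373, b = 92877.


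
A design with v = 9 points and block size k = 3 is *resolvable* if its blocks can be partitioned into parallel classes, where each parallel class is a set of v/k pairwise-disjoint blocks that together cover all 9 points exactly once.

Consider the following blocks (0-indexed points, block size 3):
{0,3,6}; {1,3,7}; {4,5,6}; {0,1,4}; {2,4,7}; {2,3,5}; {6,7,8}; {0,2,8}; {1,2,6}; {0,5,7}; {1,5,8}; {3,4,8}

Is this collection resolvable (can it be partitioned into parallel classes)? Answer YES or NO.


v = 9, block size k = 3, number of blocks = 12.
For resolvability, blocks must partition into parallel classes of size v/k = 3.
Total blocks must therefore be a multiple of 3: 12 = 3·4 + 0 ⇒ divisible ✓.
Greedy packing gives 4 candidate class(es). Each should be a full parallel class (size 3, covers all 9 points).
  Class 1 (3 blocks): {0,3,6}; {2,4,7}; {1,5,8}. Points covered: [0, 1, 2, 3, 4, 5, 6, 7, 8].
  Class 2 (3 blocks): {1,3,7}; {4,5,6}; {0,2,8}. Points covered: [0, 1, 2, 3, 4, 5, 6, 7, 8].
  Class 3 (3 blocks): {0,1,4}; {2,3,5}; {6,7,8}. Points covered: [0, 1, 2, 3, 4, 5, 6, 7, 8].
  Class 4 (3 blocks): {1,2,6}; {0,5,7}; {3,4,8}. Points covered: [0, 1, 2, 3, 4, 5, 6, 7, 8].
All classes full (size 3)? YES. All classes cover every point? YES.
Resolvable? YES.

YES


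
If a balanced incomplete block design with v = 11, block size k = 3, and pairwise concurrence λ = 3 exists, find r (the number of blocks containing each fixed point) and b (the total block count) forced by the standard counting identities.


Any 2-(v, k, λ) BIBD satisfies two necessary conditions:
  (i)  Each point sits in r blocks, and counting incidences through any fixed point gives r(k − 1) = λ(v − 1), so r = λ(v − 1)/(k − 1).
  (ii) Total incidences bk = vr, so b = vr/k.
Step 1: r = λ(v − 1)/(k − 1) = 3·(11 − 1)/(3 − 1) = 3·10/2 = 30/2 = 15.
Step 2: b = vr/k = 11·15/3 = 165/3 = 55.
Check integrality: r = 15 ∈ Z ✓, b = 55 ∈ Z ✓.
(These identities are necessary conditions: they determine r and b for any design with these parameters, but do not by themselves prove that one exists.)

r = 15, b = 55.


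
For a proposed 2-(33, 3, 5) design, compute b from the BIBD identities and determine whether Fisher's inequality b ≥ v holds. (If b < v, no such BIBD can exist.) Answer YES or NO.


b = λv(v − 1)/(k(k − 1)) = 5·33·32/(3·2) = 5280/6 = 880.
Compare with v = 33: b ≥ v, so Fisher's inequality holds.

YES


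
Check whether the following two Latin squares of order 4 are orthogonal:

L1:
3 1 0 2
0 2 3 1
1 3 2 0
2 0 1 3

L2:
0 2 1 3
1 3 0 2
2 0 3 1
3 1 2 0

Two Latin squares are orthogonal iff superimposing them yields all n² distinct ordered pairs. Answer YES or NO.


Form the n² = 16 superimposed pairs (L1[i][j], L2[i][j]), row by row (rows and columns indexed from 0):
row 0: (3,0) (1,2) (0,1) (2,3)
row 1: (0,1) (2,3) (3,0) (1,2)
row 2: (1,2) (3,0) (2,3) (0,1)
row 3: (2,3) (0,1) (1,2) (3,0)
Orthogonality requires all 16 pairs distinct.
But the pair (0,1) repeats: cell (0,2) has L1 = 0, L2 = 1, and cell (1,0) has L1 = 0, L2 = 1.
A repeated pair means some other pair never occurs (only 4 distinct pairs out of 16), so the squares are not orthogonal.
Conclusion: NO.

NO


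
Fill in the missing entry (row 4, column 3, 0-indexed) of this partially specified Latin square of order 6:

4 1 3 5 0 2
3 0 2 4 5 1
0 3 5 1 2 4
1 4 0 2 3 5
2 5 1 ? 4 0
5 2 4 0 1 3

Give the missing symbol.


Row 4 contains symbols [0, 1, 2, 4, 5] — missing [3].
Column 3 contains symbols [0, 1, 2, 4, 5] — missing [3].
The missing symbol must appear in both missing sets; intersection = [3].
Therefore the hidden value is 3.

Missing value = 3.


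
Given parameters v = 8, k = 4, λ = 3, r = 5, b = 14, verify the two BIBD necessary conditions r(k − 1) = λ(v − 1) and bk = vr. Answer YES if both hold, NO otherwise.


Condition (i): r(k − 1) = 5·3 = 15; λ(v − 1) = 3·7 = 21. Match? NO.
Condition (ii): bk = 14·4 = 56; vr = 8·5 = 40. Match? NO.
Both conditions hold? NO.

NO


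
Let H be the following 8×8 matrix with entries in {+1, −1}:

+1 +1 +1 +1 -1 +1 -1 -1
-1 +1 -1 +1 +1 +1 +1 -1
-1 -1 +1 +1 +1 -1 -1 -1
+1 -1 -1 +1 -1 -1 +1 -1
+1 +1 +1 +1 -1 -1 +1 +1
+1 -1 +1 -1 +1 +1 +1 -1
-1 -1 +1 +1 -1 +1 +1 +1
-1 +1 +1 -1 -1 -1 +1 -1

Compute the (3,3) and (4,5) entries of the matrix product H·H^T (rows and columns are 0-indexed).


Row 3 of H: [1, -1, -1, 1, -1, -1, 1, -1].
Row 4 of H: [1, 1, 1, 1, -1, -1, 1, 1].
Row 5 of H: [1, -1, 1, -1, 1, 1, 1, -1].
(H·H^T)[3][3] = Σ_j H[3][j]·H[3][j] = (1)² + (-1)² + (-1)² + (1)² + (-1)² + (-1)² + (1)² + (-1)² = 1 + 1 + 1 + 1 + 1 + 1 + 1 + 1 = 8.
(H·H^T)[4][5] = Σ_j H[4][j]·H[5][j] = (1)·(1) + (1)·(-1) + (1)·(1) + (1)·(-1) + (-1)·(1) + (-1)·(1) + (1)·(1) + (1)·(-1) = 1 + -1 + 1 + -1 + -1 + -1 + 1 + -1 = -2.
Rows 4 and 5 are not orthogonal (dot product = -2 ≠ 0), so H is not a Hadamard matrix.

(3,3) entry = 8; (4,5) entry = -2.


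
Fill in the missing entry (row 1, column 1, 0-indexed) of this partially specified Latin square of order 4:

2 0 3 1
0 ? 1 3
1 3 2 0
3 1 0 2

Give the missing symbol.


Row 1 contains symbols [0, 1, 3] — missing [2].
Column 1 contains symbols [0, 1, 3] — missing [2].
The missing symbol must appear in both missing sets; intersection = [2].
Therefore the hidden value is 2.

Missing value = 2.


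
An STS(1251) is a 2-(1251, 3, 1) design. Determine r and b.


An STS(v) is a 2-(v, 3, 1) BIBD: block size k = 3, λ = 1.
Replication: r(k − 1) = λ(v − 1) ⇒ r·2 = 1251 − 1 = 1250 ⇒ r = 625.
Block count: bk = vr ⇒ b·3 = 1251·625 = 781875 ⇒ b = 260625.
(Check via b = v(v − 1)/6 = 1251·1250/6 = 1563750/6 = 260625.)

r = 625, b = 260625.


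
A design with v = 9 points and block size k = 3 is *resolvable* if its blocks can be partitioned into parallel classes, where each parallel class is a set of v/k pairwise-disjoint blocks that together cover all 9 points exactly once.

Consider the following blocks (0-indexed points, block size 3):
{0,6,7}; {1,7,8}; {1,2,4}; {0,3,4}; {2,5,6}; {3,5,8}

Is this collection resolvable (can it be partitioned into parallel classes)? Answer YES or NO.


v = 9, block size k = 3, number of blocks = 6.
For resolvability, blocks must partition into parallel classes of size v/k = 3.
Total blocks must therefore be a multiple of 3: 6 = 3·2 + 0 ⇒ divisible ✓.
Greedy packing gives 2 candidate class(es). Each should be a full parallel class (size 3, covers all 9 points).
  Class 1 (3 blocks): {0,6,7}; {1,2,4}; {3,5,8}. Points covered: [0, 1, 2, 3, 4, 5, 6, 7, 8].
  Class 2 (3 blocks): {1,7,8}; {0,3,4}; {2,5,6}. Points covered: [0, 1, 2, 3, 4, 5, 6, 7, 8].
All classes full (size 3)? YES. All classes cover every point? YES.
Resolvable? YES.

YES


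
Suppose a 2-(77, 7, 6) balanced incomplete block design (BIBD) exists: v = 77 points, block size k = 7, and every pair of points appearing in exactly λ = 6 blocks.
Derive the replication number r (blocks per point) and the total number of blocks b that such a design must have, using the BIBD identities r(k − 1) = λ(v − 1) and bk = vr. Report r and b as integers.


Any 2-(v, k, λ) BIBD satisfies two necessary conditions:
  (i)  Each point sits in r blocks, and counting incidences through any fixed point gives r(k − 1) = λ(v − 1), so r = λ(v − 1)/(k − 1).
  (ii) Total incidences bk = vr, so b = vr/k.
Step 1: r = λ(v − 1)/(k − 1) = 6·(77 − 1)/(7 − 1) = 6·76/6 = 456/6 = 76.
Step 2: b = vr/k = 77·76/7 = 5852/7 = 836.
Check integrality: r = 76 ∈ Z ✓, b = 836 ∈ Z ✓.
(These identities are necessary conditions: they determine r and b for any design with these parameters, but do not by themselves prove that one exists.)

r = 76, b = 836.


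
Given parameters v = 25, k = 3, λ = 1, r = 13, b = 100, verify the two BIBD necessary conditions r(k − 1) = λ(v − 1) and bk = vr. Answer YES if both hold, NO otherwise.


Condition (i): r(k − 1) = 13·2 = 26; λ(v − 1) = 1·24 = 24. Match? NO.
Condition (ii): bk = 100·3 = 300; vr = 25·13 = 325. Match? NO.
Both conditions hold? NO.

NO


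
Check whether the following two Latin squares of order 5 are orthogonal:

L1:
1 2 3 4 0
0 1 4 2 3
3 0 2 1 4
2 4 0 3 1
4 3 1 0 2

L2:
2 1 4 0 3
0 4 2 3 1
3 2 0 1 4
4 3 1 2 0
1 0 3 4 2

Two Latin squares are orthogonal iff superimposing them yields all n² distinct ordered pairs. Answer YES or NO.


Form the n² = 25 superimposed pairs (L1[i][j], L2[i][j]), row by row (rows and columns indexed from 0):
row 0: (1,2) (2,1) (3,4) (4,0) (0,3)
row 1: (0,0) (1,4) (4,2) (2,3) (3,1)
row 2: (3,3) (0,2) (2,0) (1,1) (4,4)
row 3: (2,4) (4,3) (0,1) (3,2) (1,0)
row 4: (4,1) (3,0) (1,3) (0,4) (2,2)
Orthogonality requires all 25 pairs distinct.
Check by first coordinate: for each symbol s of L1, list the L2 entries in the n cells where L1 = s; they must all differ.
  L1 = 0: L2 entries (in reading order) 3, 0, 2, 1, 4 — all 5 distinct ✓
  L1 = 1: L2 entries (in reading order) 2, 4, 1, 0, 3 — all 5 distinct ✓
  L1 = 2: L2 entries (in reading order) 1, 3, 0, 4, 2 — all 5 distinct ✓
  L1 = 3: L2 entries (in reading order) 4, 1, 3, 2, 0 — all 5 distinct ✓
  L1 = 4: L2 entries (in reading order) 0, 2, 4, 3, 1 — all 5 distinct ✓
Every symbol of L1 meets every symbol of L2 exactly once, so all 25 pairs are distinct (25 of 25).
Conclusion: YES.

YES


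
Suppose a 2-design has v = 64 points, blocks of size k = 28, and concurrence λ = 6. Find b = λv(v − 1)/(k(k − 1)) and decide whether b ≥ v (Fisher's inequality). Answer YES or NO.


b = λv(v − 1)/(k(k − 1)) = 6·64·63/(28·27) = 24192/756 = 32.
Compare with v = 64: b < v, so Fisher's inequality fails.

NO


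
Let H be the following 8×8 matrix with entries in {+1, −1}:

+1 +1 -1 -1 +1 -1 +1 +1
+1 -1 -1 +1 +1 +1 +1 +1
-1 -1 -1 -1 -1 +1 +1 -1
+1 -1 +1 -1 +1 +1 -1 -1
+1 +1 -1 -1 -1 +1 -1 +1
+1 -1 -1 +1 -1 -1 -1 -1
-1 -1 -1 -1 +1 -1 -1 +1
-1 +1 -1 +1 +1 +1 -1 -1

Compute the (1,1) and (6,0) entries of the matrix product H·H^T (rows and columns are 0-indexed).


Row 0 of H: [1, 1, -1, -1, 1, -1, 1, 1].
Row 1 of H: [1, -1, -1, 1, 1, 1, 1, 1].
Row 6 of H: [-1, -1, -1, -1, 1, -1, -1, 1].
(H·H^T)[1][1] = Σ_j H[1][j]·H[1][j] = (1)² + (-1)² + (-1)² + (1)² + (1)² + (1)² + (1)² + (1)² = 1 + 1 + 1 + 1 + 1 + 1 + 1 + 1 = 8.
(H·H^T)[6][0] = Σ_j H[6][j]·H[0][j] = (-1)·(1) + (-1)·(1) + (-1)·(-1) + (-1)·(-1) + (1)·(1) + (-1)·(-1) + (-1)·(1) + (1)·(1) = -1 + -1 + 1 + 1 + 1 + 1 + -1 + 1 = 2.
Rows 6 and 0 are not orthogonal (dot product = 2 ≠ 0), so H is not a Hadamard matrix.

(1,1) entry = 8; (6,0) entry = 2.


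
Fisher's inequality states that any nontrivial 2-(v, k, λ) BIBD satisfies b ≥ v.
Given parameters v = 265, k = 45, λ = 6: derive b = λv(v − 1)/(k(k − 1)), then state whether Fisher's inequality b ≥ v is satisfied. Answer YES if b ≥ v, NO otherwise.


b = λv(v − 1)/(k(k − 1)) = 6·265·264/(45·44) = 419760/1980 = 212.
Compare with v = 265: b < v, so Fisher's inequality fails.

NO


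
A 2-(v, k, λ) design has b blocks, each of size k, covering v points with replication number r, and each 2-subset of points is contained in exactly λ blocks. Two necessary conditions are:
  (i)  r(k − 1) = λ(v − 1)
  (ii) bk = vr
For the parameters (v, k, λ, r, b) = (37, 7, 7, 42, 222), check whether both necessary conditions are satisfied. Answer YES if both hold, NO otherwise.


Condition (i): r(k − 1) = 42·6 = 252; λ(v − 1) = 7·36 = 252. Match? YES.
Condition (ii): bk = 222·7 = 1554; vr = 37·42 = 1554. Match? YES.
Both conditions hold? YES.

YES


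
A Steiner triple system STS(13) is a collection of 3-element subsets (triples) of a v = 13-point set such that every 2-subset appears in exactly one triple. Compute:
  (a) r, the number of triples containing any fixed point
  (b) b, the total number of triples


An STS(v) is a 2-(v, 3, 1) BIBD: block size k = 3, λ = 1.
Replication: r(k − 1) = λ(v − 1) ⇒ r·2 = 13 − 1 = 12 ⇒ r = 6.
Block count: b = v(v − 1)/6 = 13·12/6 = 156/6 = 26.
(Check via bk = vr: 26·3 = 78 = 13·6 = 78 ✓.)

r = 6, b = 26.


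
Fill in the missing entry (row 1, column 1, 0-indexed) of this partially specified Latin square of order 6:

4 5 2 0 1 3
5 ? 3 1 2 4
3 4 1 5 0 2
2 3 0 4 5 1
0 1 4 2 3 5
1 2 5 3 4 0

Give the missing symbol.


Row 1 contains symbols [1, 2, 3, 4, 5] — missing [0].
Column 1 contains symbols [1, 2, 3, 4, 5] — missing [0].
The missing symbol must appear in both missing sets; intersection = [0].
Therefore the hidden value is 0.

Missing value = 0.


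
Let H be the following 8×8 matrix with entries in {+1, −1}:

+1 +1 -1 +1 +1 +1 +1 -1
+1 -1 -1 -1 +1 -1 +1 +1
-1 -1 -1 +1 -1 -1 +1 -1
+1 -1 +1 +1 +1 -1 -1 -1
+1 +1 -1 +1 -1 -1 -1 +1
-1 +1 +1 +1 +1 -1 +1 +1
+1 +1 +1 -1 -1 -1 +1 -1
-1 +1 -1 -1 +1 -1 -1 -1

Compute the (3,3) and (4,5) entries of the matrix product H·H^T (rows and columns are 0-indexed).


Row 3 of H: [1, -1, 1, 1, 1, -1, -1, -1].
Row 4 of H: [1, 1, -1, 1, -1, -1, -1, 1].
Row 5 of H: [-1, 1, 1, 1, 1, -1, 1, 1].
(H·H^T)[3][3] = Σ_j H[3][j]·H[3][j] = (1)² + (-1)² + (1)² + (1)² + (1)² + (-1)² + (-1)² + (-1)² = 1 + 1 + 1 + 1 + 1 + 1 + 1 + 1 = 8.
(H·H^T)[4][5] = Σ_j H[4][j]·H[5][j] = (1)·(-1) + (1)·(1) + (-1)·(1) + (1)·(1) + (-1)·(1) + (-1)·(-1) + (-1)·(1) + (1)·(1) = -1 + 1 + -1 + 1 + -1 + 1 + -1 + 1 = 0.
So rows 4 and 5 are orthogonal; the diagonal entry equals n = 8.

(3,3) entry = 8; (4,5) entry = 0.


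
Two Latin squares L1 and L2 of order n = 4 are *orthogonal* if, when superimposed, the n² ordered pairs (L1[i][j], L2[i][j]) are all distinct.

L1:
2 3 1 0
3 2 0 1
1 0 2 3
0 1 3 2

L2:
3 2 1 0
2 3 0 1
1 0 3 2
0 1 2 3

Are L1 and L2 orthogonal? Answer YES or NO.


Form the n² = 16 superimposed pairs (L1[i][j], L2[i][j]), row by row (rows and columns indexed from 0):
row 0: (2,3) (3,2) (1,1) (0,0)
row 1: (3,2) (2,3) (0,0) (1,1)
row 2: (1,1) (0,0) (2,3) (3,2)
row 3: (0,0) (1,1) (3,2) (2,3)
Orthogonality requires all 16 pairs distinct.
But the pair (3,2) repeats: cell (0,1) has L1 = 3, L2 = 2, and cell (1,0) has L1 = 3, L2 = 2.
A repeated pair means some other pair never occurs (only 4 distinct pairs out of 16), so the squares are not orthogonal.
Conclusion: NO.

NO


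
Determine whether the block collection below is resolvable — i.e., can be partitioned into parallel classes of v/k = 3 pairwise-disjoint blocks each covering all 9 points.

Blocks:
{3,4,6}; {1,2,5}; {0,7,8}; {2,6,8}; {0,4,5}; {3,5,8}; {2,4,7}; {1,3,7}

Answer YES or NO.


v = 9, block size k = 3, number of blocks = 8.
For resolvability, blocks must partition into parallel classes of size v/k = 3.
Total blocks must therefore be a multiple of 3: 8 = 3·2 + 2 ⇒ not divisible ✗.
Resolvable? NO.

NO


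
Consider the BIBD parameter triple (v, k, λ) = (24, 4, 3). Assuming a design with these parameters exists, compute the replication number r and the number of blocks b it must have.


Any 2-(v, k, λ) BIBD satisfies two necessary conditions:
  (i)  Each point sits in r blocks, and counting incidences through any fixed point gives r(k − 1) = λ(v − 1), so r = λ(v − 1)/(k − 1).
  (ii) Total incidences bk = vr, so b = vr/k.
Step 1: r = λ(v − 1)/(k − 1) = 3·(24 − 1)/(4 − 1) = 3·23/3 = 69/3 = 23.
Step 2: b = vr/k = 24·23/4 = 552/4 = 138.
Check integrality: r = 23 ∈ Z ✓, b = 138 ∈ Z ✓.
(These identities are necessary conditions: they determine r and b for any design with these parameters, but do not by themselves prove that one exists.)

r = 23, b = 138.


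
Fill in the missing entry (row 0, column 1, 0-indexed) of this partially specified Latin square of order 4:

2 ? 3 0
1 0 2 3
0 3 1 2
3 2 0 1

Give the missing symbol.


Row 0 contains symbols [0, 2, 3] — missing [1].
Column 1 contains symbols [0, 2, 3] — missing [1].
The missing symbol must appear in both missing sets; intersection = [1].
Therefore the hidden value is 1.

Missing value = 1.


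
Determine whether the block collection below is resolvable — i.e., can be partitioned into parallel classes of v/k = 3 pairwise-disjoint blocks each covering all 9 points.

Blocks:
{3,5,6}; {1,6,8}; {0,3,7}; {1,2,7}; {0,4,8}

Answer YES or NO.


v = 9, block size k = 3, number of blocks = 5.
For resolvability, blocks must partition into parallel classes of size v/k = 3.
Total blocks must therefore be a multiple of 3: 5 = 3·1 + 2 ⇒ not divisible ✗.
Resolvable? NO.

NO


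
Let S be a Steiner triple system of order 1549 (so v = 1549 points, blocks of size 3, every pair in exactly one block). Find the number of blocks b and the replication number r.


An STS(v) is a 2-(v, 3, 1) BIBD: block size k = 3, λ = 1.
Replication: r(k − 1) = λ(v − 1) ⇒ r·2 = 1549 − 1 = 1548 ⇒ r = 774.
Block count: b = v(v − 1)/6 = 1549·1548/6 = 2397852/6 = 399642.

r = 774, b = 399642.


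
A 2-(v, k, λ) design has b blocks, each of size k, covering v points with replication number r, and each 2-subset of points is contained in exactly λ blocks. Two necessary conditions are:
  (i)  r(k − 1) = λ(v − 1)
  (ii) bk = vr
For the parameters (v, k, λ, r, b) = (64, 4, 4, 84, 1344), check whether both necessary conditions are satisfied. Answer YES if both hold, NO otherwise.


Condition (i): r(k − 1) = 84·3 = 252; λ(v − 1) = 4·63 = 252. Match? YES.
Condition (ii): bk = 1344·4 = 5376; vr = 64·84 = 5376. Match? YES.
Both conditions hold? YES.

YES


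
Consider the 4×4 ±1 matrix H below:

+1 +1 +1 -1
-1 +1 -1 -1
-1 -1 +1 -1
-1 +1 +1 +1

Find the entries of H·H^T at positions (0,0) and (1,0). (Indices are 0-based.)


Row 0 of H: [1, 1, 1, -1].
Row 1 of H: [-1, 1, -1, -1].
(H·H^T)[0][0] = Σ_j H[0][j]·H[0][j] = (1)² + (1)² + (1)² + (-1)² = 1 + 1 + 1 + 1 = 4.
(H·H^T)[1][0] = Σ_j H[1][j]·H[0][j] = (-1)·(1) + (1)·(1) + (-1)·(1) + (-1)·(-1) = -1 + 1 + -1 + 1 = 0.
So rows 1 and 0 are orthogonal; the diagonal entry equals n = 4.

(0,0) entry = 4; (1,0) entry = 0.


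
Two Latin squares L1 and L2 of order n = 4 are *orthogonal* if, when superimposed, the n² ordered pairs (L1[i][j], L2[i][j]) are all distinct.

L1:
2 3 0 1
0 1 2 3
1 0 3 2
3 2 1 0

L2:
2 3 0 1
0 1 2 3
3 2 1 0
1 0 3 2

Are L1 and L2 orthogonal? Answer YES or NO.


Form the n² = 16 superimposed pairs (L1[i][j], L2[i][j]), row by row (rows and columns indexed from 0):
row 0: (2,2) (3,3) (0,0) (1,1)
row 1: (0,0) (1,1) (2,2) (3,3)
row 2: (1,3) (0,2) (3,1) (2,0)
row 3: (3,1) (2,0) (1,3) (0,2)
Orthogonality requires all 16 pairs distinct.
But the pair (0,0) repeats: cell (0,2) has L1 = 0, L2 = 0, and cell (1,0) has L1 = 0, L2 = 0.
A repeated pair means some other pair never occurs (only 8 distinct pairs out of 16), so the squares are not orthogonal.
Conclusion: NO.

NO


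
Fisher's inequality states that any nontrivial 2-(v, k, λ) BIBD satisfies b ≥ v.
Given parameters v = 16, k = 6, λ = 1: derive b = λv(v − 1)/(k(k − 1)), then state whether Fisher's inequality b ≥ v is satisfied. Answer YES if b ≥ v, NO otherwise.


r = λ(v − 1)/(k − 1) = 1·15/5 = 3.
b = vr/k = 16·3/6 = 8.
Fisher's inequality: b ≥ v ⇔ 8 ≥ 16? NO.

NO


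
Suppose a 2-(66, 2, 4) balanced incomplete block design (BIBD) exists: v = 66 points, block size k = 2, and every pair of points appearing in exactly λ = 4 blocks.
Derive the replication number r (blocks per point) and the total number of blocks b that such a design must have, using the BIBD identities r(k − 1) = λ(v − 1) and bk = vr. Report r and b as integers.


Any 2-(v, k, λ) BIBD satisfies two necessary conditions:
  (i)  Each point sits in r blocks, and counting incidences through any fixed point gives r(k − 1) = λ(v − 1), so r = λ(v − 1)/(k − 1).
  (ii) Total incidences bk = vr, so b = vr/k.
Step 1: r = λ(v − 1)/(k − 1) = 4·(66 − 1)/(2 − 1) = 4·65/1 = 260/1 = 260.
Step 2: b = vr/k = 66·260/2 = 17160/2 = 8580.
Check integrality: r = 260 ∈ Z ✓, b = 8580 ∈ Z ✓.
(These identities are necessary conditions: they determine r and b for any design with these parameters, but do not by themselves prove that one exists.)

r = 260, b = 8580.


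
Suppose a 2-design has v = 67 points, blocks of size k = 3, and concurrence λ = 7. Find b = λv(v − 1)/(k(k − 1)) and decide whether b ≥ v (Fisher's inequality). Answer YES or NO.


b = λv(v − 1)/(k(k − 1)) = 7·67·66/(3·2) = 30954/6 = 5159.
Compare with v = 67: b ≥ v, so Fisher's inequality holds.

YES


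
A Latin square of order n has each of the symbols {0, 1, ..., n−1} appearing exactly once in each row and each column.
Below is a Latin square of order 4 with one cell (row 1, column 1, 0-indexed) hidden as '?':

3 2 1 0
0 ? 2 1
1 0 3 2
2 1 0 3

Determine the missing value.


Row 1 contains symbols [0, 1, 2] — missing [3].
Column 1 contains symbols [0, 1, 2] — missing [3].
The missing symbol must appear in both missing sets; intersection = [3].
Therefore the hidden value is 3.

Missing value = 3.


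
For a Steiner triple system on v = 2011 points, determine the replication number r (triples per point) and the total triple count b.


An STS(v) is a 2-(v, 3, 1) BIBD: block size k = 3, λ = 1.
Replication: r(k − 1) = λ(v − 1) ⇒ r·2 = 2011 − 1 = 2010 ⇒ r = 1005.
Block count: bk = vr ⇒ b·3 = 2011·1005 = 2021055 ⇒ b = 673685.
(Check via b = v(v − 1)/6 = 2011·2010/6 = 4042110/6 = 673685.)

r = 1005, b = 673685.


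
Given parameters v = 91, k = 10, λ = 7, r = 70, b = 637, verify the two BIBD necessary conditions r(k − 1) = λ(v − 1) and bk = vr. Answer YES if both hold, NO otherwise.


Condition (i): r(k − 1) = 70·9 = 630; λ(v − 1) = 7·90 = 630. Match? YES.
Condition (ii): bk = 637·10 = 6370; vr = 91·70 = 6370. Match? YES.
Both conditions hold? YES.

YES


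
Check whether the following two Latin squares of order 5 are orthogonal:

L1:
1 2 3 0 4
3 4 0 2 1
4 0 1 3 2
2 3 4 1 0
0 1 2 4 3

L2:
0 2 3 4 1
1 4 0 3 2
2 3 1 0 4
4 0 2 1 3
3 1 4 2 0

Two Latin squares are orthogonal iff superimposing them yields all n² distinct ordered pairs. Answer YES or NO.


Form the n² = 25 superimposed pairs (L1[i][j], L2[i][j]), row by row (rows and columns indexed from 0):
row 0: (1,0) (2,2) (3,3) (0,4) (4,1)
row 1: (3,1) (4,4) (0,0) (2,3) (1,2)
row 2: (4,2) (0,3) (1,1) (3,0) (2,4)
row 3: (2,4) (3,0) (4,2) (1,1) (0,3)
row 4: (0,3) (1,1) (2,4) (4,2) (3,0)
Orthogonality requires all 25 pairs distinct.
But the pair (2,4) repeats: cell (2,4) has L1 = 2, L2 = 4, and cell (3,0) has L1 = 2, L2 = 4.
A repeated pair means some other pair never occurs (only 15 distinct pairs out of 25), so the squares are not orthogonal.
Conclusion: NO.

NO


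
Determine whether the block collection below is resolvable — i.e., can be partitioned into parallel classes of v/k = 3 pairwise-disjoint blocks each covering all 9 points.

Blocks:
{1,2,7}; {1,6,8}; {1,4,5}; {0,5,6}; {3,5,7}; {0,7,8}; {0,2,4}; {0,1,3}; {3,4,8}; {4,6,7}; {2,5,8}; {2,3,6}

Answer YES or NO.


v = 9, block size k = 3, number of blocks = 12.
For resolvability, blocks must partition into parallel classes of size v/k = 3.
Total blocks must therefore be a multiple of 3: 12 = 3·4 + 0 ⇒ divisible ✓.
Greedy packing gives 4 candidate class(es). Each should be a full parallel class (size 3, covers all 9 points).
  Class 1 (3 blocks): {1,2,7}; {0,5,6}; {3,4,8}. Points covered: [0, 1, 2, 3, 4, 5, 6, 7, 8].
  Class 2 (3 blocks): {1,6,8}; {3,5,7}; {0,2,4}. Points covered: [0, 1, 2, 3, 4, 5, 6, 7, 8].
  Class 3 (3 blocks): {1,4,5}; {0,7,8}; {2,3,6}. Points covered: [0, 1, 2, 3, 4, 5, 6, 7, 8].
  Class 4 (3 blocks): {0,1,3}; {4,6,7}; {2,5,8}. Points covered: [0, 1, 2, 3, 4, 5, 6, 7, 8].
All classes full (size 3)? YES. All classes cover every point? YES.
Resolvable? YES.

YES


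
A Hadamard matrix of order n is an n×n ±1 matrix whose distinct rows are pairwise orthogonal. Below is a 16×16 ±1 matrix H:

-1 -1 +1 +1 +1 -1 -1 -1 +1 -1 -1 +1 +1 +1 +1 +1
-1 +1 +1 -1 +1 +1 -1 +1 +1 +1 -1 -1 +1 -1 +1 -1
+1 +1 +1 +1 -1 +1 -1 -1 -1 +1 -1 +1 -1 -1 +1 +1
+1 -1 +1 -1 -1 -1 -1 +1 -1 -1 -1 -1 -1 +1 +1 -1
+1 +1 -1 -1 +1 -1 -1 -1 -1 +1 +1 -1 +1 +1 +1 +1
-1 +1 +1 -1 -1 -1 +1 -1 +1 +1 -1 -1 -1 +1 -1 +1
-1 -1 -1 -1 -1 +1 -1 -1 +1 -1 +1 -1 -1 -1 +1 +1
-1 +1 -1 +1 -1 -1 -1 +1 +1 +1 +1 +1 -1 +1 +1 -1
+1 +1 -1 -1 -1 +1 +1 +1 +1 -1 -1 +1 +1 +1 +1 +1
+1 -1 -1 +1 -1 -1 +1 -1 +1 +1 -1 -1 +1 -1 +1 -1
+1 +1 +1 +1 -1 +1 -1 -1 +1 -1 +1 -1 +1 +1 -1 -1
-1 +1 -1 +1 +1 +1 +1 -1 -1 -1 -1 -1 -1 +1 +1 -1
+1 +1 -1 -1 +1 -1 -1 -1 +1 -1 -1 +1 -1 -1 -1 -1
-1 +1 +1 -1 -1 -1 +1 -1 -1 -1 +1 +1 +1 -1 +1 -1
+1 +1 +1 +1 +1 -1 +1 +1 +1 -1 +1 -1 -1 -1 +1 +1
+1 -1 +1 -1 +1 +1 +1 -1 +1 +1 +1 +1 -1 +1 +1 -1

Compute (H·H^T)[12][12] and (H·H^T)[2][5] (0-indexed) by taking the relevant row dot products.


Row 2 of H: [1, 1, 1, 1, -1, 1, -1, -1, -1, 1, -1, 1, -1, -1, 1, 1].
Row 5 of H: [-1, 1, 1, -1, -1, -1, 1, -1, 1, 1, -1, -1, -1, 1, -1, 1].
Row 12 of H: [1, 1, -1, -1, 1, -1, -1, -1, 1, -1, -1, 1, -1, -1, -1, -1].
(H·H^T)[12][12] = Σ_j H[12][j]·H[12][j] = (1)² + (1)² + (-1)² + (-1)² + (1)² + (-1)² + (-1)² + (-1)² + (1)² + (-1)² + (-1)² + (1)² + (-1)² + (-1)² + (-1)² + (-1)² = 1 + 1 + 1 + 1 + 1 + 1 + 1 + 1 + 1 + 1 + 1 + 1 + 1 + 1 + 1 + 1 = 16.
(H·H^T)[2][5] = Σ_j H[2][j]·H[5][j] = (1)·(-1) + (1)·(1) + (1)·(1) + (1)·(-1) + (-1)·(-1) + (1)·(-1) + (-1)·(1) + (-1)·(-1) + (-1)·(1) + (1)·(1) + (-1)·(-1) + (1)·(-1) + (-1)·(-1) + (-1)·(1) + (1)·(-1) + (1)·(1) = -1 + 1 + 1 + -1 + 1 + -1 + -1 + 1 + -1 + 1 + 1 + -1 + 1 + -1 + -1 + 1 = 0.
So rows 2 and 5 are orthogonal; the diagonal entry equals n = 16.

(12,12) entry = 16; (2,5) entry = 0.
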